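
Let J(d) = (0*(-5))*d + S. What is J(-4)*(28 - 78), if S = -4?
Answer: 200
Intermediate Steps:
J(d) = -4 (J(d) = (0*(-5))*d - 4 = 0*d - 4 = 0 - 4 = -4)
J(-4)*(28 - 78) = -4*(28 - 78) = -4*(-50) = 200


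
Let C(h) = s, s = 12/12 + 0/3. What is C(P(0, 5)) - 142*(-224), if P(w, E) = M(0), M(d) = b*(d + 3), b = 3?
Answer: 31809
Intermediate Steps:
M(d) = 9 + 3*d (M(d) = 3*(d + 3) = 3*(3 + d) = 9 + 3*d)
P(w, E) = 9 (P(w, E) = 9 + 3*0 = 9 + 0 = 9)
s = 1 (s = 12*(1/12) + 0*(⅓) = 1 + 0 = 1)
C(h) = 1
C(P(0, 5)) - 142*(-224) = 1 - 142*(-224) = 1 + 31808 = 31809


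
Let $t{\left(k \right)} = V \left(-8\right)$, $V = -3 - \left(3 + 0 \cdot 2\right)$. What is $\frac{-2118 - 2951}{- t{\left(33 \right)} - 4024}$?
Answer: $\frac{5069}{4072} \approx 1.2448$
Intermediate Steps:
$V = -6$ ($V = -3 - \left(3 + 0\right) = -3 - 3 = -6$)
$t{\left(k \right)} = 48$ ($t{\left(k \right)} = \left(-6\right) \left(-8\right) = 48$)
$\frac{-2118 - 2951}{- t{\left(33 \right)} - 4024} = \frac{-2118 - 2951}{\left(-1\right) 48 - 4024} = - \frac{5069}{-48 - 4024} = - \frac{5069}{-4072} = \left(-5069\right) \left(- \frac{1}{4072}\right) = \frac{5069}{4072}$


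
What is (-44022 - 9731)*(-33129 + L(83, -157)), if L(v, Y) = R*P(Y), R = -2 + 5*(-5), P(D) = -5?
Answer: 1773526482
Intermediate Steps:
R = -27 (R = -2 - 25 = -27)
L(v, Y) = 135 (L(v, Y) = -27*(-5) = 135)
(-44022 - 9731)*(-33129 + L(83, -157)) = (-44022 - 9731)*(-33129 + 135) = -53753*(-32994) = 1773526482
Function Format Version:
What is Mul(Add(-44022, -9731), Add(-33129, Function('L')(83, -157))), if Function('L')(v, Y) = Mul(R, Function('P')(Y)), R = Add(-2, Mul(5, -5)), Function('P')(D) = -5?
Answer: 1773526482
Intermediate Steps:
R = -27 (R = Add(-2, -25) = -27)
Function('L')(v, Y) = 135 (Function('L')(v, Y) = Mul(-27, -5) = 135)
Mul(Add(-44022, -9731), Add(-33129, Function('L')(83, -157))) = Mul(Add(-44022, -9731), Add(-33129, 135)) = Mul(-53753, -32994) = 1773526482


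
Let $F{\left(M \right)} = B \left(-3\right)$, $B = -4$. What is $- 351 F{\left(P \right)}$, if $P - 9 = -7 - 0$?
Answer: $-4212$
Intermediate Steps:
$P = 2$ ($P = 9 - 7 = 2$)
$F{\left(M \right)} = 12$ ($F{\left(M \right)} = \left(-4\right) \left(-3\right) = 12$)
$- 351 F{\left(P \right)} = \left(-351\right) 12 = -4212$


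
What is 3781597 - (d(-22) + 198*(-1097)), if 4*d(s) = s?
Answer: 7997617/2 ≈ 3.9988e+6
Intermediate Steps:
d(s) = s/4
3781597 - (d(-22) + 198*(-1097)) = 3781597 - ((1/4)*(-22) + 198*(-1097)) = 3781597 - (-11/2 - 217206) = 3781597 - 1*(-434423/2) = 3781597 + 434423/2 = 7997617/2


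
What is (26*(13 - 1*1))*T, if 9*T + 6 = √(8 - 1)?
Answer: -208 + 104*√7/3 ≈ -116.28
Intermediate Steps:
T = -⅔ + √7/9 (T = -⅔ + √(8 - 1)/9 = -⅔ + √7/9 ≈ -0.37269)
(26*(13 - 1*1))*T = (26*(13 - 1*1))*(-⅔ + √7/9) = (26*(13 - 1))*(-⅔ + √7/9) = (26*12)*(-⅔ + √7/9) = 312*(-⅔ + √7/9) = -208 + 104*√7/3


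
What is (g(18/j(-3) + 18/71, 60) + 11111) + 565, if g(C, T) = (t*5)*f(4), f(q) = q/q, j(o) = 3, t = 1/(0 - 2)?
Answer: 23347/2 ≈ 11674.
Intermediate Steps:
t = -1/2 (t = 1/(-2) = -1/2 ≈ -0.50000)
f(q) = 1
g(C, T) = -5/2 (g(C, T) = -1/2*5*1 = -5/2*1 = -5/2)
(g(18/j(-3) + 18/71, 60) + 11111) + 565 = (-5/2 + 11111) + 565 = 22217/2 + 565 = 23347/2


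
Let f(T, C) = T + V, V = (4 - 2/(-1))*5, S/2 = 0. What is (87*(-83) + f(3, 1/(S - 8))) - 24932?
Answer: -32120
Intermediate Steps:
S = 0 (S = 2*0 = 0)
V = 30 (V = (4 - 2*(-1))*5 = (4 + 2)*5 = 6*5 = 30)
f(T, C) = 30 + T (f(T, C) = T + 30 = 30 + T)
(87*(-83) + f(3, 1/(S - 8))) - 24932 = (87*(-83) + (30 + 3)) - 24932 = (-7221 + 33) - 24932 = -7188 - 24932 = -32120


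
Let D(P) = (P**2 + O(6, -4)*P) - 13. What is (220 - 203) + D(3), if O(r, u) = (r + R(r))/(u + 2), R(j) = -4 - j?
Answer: 19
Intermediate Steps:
O(r, u) = -4/(2 + u) (O(r, u) = (r + (-4 - r))/(u + 2) = -4/(2 + u))
D(P) = -13 + P**2 + 2*P (D(P) = (P**2 + (-4/(2 - 4))*P) - 13 = (P**2 + (-4/(-2))*P) - 13 = (P**2 + (-4*(-1/2))*P) - 13 = (P**2 + 2*P) - 13 = -13 + P**2 + 2*P)
(220 - 203) + D(3) = (220 - 203) + (-13 + 3**2 + 2*3) = 17 + (-13 + 9 + 6) = 17 + 2 = 19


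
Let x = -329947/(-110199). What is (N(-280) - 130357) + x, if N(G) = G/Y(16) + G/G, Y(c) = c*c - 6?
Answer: -359122357997/2754975 ≈ -1.3035e+5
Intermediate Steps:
Y(c) = -6 + c² (Y(c) = c² - 6 = -6 + c²)
x = 329947/110199 (x = -329947*(-1/110199) = 329947/110199 ≈ 2.9941)
N(G) = 1 + G/250 (N(G) = G/(-6 + 16²) + G/G = G/(-6 + 256) + 1 = G/250 + 1 = 1 + G/250)
(N(-280) - 130357) + x = ((1 + (1/250)*(-280)) - 130357) + 329947/110199 = ((1 - 28/25) - 130357) + 329947/110199 = (-3/25 - 130357) + 329947/110199 = -3258928/25 + 329947/110199 = -359122357997/2754975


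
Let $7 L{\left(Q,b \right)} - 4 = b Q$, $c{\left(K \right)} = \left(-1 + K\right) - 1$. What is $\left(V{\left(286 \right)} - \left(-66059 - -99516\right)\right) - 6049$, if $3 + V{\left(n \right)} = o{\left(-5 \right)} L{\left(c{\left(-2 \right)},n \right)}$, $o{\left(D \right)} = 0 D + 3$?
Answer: $- \frac{279983}{7} \approx -39998.0$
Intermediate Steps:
$c{\left(K \right)} = -2 + K$
$L{\left(Q,b \right)} = \frac{4}{7} + \frac{Q b}{7}$ ($L{\left(Q,b \right)} = \frac{4}{7} + \frac{b Q}{7} = \frac{4}{7} + \frac{Q b}{7}$)
$o{\left(D \right)} = 3$ ($o{\left(D \right)} = 0 + 3 = 3$)
$V{\left(n \right)} = - \frac{9}{7} - \frac{12 n}{7}$ ($V{\left(n \right)} = -3 + 3 \left(\frac{4}{7} + \frac{\left(-2 - 2\right) n}{7}\right) = -3 + 3 \left(\frac{4}{7} + \frac{1}{7} \left(-4\right) n\right) = -3 + 3 \left(\frac{4}{7} - \frac{4 n}{7}\right) = -3 - \left(- \frac{12}{7} + \frac{12 n}{7}\right) = - \frac{9}{7} - \frac{12 n}{7}$)
$\left(V{\left(286 \right)} - \left(-66059 - -99516\right)\right) - 6049 = \left(\left(- \frac{9}{7} - \frac{3432}{7}\right) - \left(-66059 - -99516\right)\right) - 6049 = \left(\left(- \frac{9}{7} - \frac{3432}{7}\right) - \left(-66059 + 99516\right)\right) - 6049 = \left(- \frac{3441}{7} - 33457\right) - 6049 = - \frac{237640}{7} - 6049 = - \frac{279983}{7}$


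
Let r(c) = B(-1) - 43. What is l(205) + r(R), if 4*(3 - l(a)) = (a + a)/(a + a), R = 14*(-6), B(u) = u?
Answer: -165/4 ≈ -41.250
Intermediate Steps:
R = -84
l(a) = 11/4 (l(a) = 3 - (a + a)/(4*(a + a)) = 3 - 2*a/(4*(2*a)) = 3 - 2*a*1/(2*a)/4 = 3 - ¼*1 = 3 - ¼ = 11/4)
r(c) = -44 (r(c) = -1 - 43 = -44)
l(205) + r(R) = 11/4 - 44 = -165/4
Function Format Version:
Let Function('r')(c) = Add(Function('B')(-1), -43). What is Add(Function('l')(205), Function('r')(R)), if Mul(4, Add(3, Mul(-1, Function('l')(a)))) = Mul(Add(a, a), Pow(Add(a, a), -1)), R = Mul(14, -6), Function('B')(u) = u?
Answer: Rational(-165, 4) ≈ -41.250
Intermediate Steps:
R = -84
Function('l')(a) = Rational(11, 4) (Function('l')(a) = Add(3, Mul(Rational(-1, 4), Mul(Add(a, a), Pow(Add(a, a), -1)))) = Add(3, Mul(Rational(-1, 4), Mul(Mul(2, a), Pow(Mul(2, a), -1)))) = Add(3, Mul(Rational(-1, 4), Mul(Mul(2, a), Mul(Rational(1, 2), Pow(a, -1))))) = Add(3, Mul(Rational(-1, 4), 1)) = Add(3, Rational(-1, 4)) = Rational(11, 4))
Function('r')(c) = -44 (Function('r')(c) = Add(-1, -43) = -44)
Add(Function('l')(205), Function('r')(R)) = Add(Rational(11, 4), -44) = Rational(-165, 4)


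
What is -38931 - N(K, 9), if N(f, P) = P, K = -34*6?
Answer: -38940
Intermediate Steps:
K = -204
-38931 - N(K, 9) = -38931 - 1*9 = -38931 - 9 = -38940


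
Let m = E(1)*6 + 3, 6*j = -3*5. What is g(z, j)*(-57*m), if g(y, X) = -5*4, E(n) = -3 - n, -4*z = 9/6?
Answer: -23940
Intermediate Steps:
j = -5/2 (j = (-3*5)/6 = (1/6)*(-15) = -5/2 ≈ -2.5000)
z = -3/8 (z = -9/(4*6) = -1/4*3/2 = -3/8 ≈ -0.37500)
g(y, X) = -20
m = -21 (m = (-3 - 1*1)*6 + 3 = (-3 - 1)*6 + 3 = -4*6 + 3 = -24 + 3 = -21)
g(z, j)*(-57*m) = -(-1140)*(-21) = -20*1197 = -23940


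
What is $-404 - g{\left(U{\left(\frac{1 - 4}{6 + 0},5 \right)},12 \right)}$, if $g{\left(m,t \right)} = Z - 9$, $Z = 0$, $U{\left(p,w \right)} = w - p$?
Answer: $-395$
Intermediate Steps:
$g{\left(m,t \right)} = -9$ ($g{\left(m,t \right)} = 0 - 9 = -9$)
$-404 - g{\left(U{\left(\frac{1 - 4}{6 + 0},5 \right)},12 \right)} = -404 - -9 = -404 + 9 = -395$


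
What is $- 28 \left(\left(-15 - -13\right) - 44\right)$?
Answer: $1288$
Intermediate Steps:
$- 28 \left(\left(-15 - -13\right) - 44\right) = - 28 \left(\left(-15 + 13\right) - 44\right) = - 28 \left(-2 - 44\right) = \left(-28\right) \left(-46\right) = 1288$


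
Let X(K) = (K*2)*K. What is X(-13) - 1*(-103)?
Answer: 441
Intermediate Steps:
X(K) = 2*K² (X(K) = (2*K)*K = 2*K²)
X(-13) - 1*(-103) = 2*(-13)² - 1*(-103) = 2*169 + 103 = 338 + 103 = 441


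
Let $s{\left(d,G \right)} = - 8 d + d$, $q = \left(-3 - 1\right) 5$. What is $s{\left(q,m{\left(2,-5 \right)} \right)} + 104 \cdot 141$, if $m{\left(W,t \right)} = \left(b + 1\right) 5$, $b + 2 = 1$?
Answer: $14804$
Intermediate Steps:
$b = -1$ ($b = -2 + 1 = -1$)
$q = -20$ ($q = \left(-4\right) 5 = -20$)
$m{\left(W,t \right)} = 0$ ($m{\left(W,t \right)} = \left(-1 + 1\right) 5 = 0 \cdot 5 = 0$)
$s{\left(d,G \right)} = - 7 d$
$s{\left(q,m{\left(2,-5 \right)} \right)} + 104 \cdot 141 = \left(-7\right) \left(-20\right) + 104 \cdot 141 = 140 + 14664 = 14804$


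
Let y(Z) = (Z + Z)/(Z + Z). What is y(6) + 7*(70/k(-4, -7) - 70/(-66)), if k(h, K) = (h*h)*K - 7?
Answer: 2416/561 ≈ 4.3066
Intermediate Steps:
k(h, K) = -7 + K*h² (k(h, K) = h²*K - 7 = K*h² - 7 = -7 + K*h²)
y(Z) = 1 (y(Z) = (2*Z)/((2*Z)) = (2*Z)*(1/(2*Z)) = 1)
y(6) + 7*(70/k(-4, -7) - 70/(-66)) = 1 + 7*(70/(-7 - 7*(-4)²) - 70/(-66)) = 1 + 7*(70/(-7 - 7*16) - 70*(-1/66)) = 1 + 7*(70/(-7 - 112) + 35/33) = 1 + 7*(70/(-119) + 35/33) = 1 + 7*(70*(-1/119) + 35/33) = 1 + 7*(-10/17 + 35/33) = 1 + 7*(265/561) = 1 + 1855/561 = 2416/561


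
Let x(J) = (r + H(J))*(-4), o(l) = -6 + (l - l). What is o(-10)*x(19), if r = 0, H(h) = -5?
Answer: -120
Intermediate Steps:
o(l) = -6 (o(l) = -6 + 0 = -6)
x(J) = 20 (x(J) = (0 - 5)*(-4) = -5*(-4) = 20)
o(-10)*x(19) = -6*20 = -120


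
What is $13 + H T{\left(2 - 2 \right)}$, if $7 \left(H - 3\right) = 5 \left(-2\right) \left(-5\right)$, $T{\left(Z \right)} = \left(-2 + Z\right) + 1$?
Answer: $\frac{20}{7} \approx 2.8571$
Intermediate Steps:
$T{\left(Z \right)} = -1 + Z$
$H = \frac{71}{7}$ ($H = 3 + \frac{5 \left(-2\right) \left(-5\right)}{7} = 3 + \frac{\left(-10\right) \left(-5\right)}{7} = 3 + \frac{1}{7} \cdot 50 = 3 + \frac{50}{7} = \frac{71}{7} \approx 10.143$)
$13 + H T{\left(2 - 2 \right)} = 13 + \frac{71 \left(-1 + \left(2 - 2\right)\right)}{7} = 13 + \frac{71 \left(-1 + 0\right)}{7} = 13 + \frac{71}{7} \left(-1\right) = 13 - \frac{71}{7} = \frac{20}{7}$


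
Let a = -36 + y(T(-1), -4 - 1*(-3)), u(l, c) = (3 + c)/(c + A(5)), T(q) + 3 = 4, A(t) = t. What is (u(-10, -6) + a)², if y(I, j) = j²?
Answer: 1024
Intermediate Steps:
T(q) = 1 (T(q) = -3 + 4 = 1)
u(l, c) = (3 + c)/(5 + c) (u(l, c) = (3 + c)/(c + 5) = (3 + c)/(5 + c))
a = -35 (a = -36 + (-4 - 1*(-3))² = -36 + (-4 + 3)² = -36 + (-1)² = -36 + 1 = -35)
(u(-10, -6) + a)² = ((3 - 6)/(5 - 6) - 35)² = (-3/(-1) - 35)² = (-1*(-3) - 35)² = (3 - 35)² = (-32)² = 1024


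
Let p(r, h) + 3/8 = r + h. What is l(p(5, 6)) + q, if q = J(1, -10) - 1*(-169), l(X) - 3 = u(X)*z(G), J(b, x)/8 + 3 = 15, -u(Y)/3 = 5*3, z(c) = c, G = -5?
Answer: 493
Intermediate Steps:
p(r, h) = -3/8 + h + r (p(r, h) = -3/8 + (r + h) = -3/8 + (h + r) = -3/8 + h + r)
u(Y) = -45 (u(Y) = -15*3 = -3*15 = -45)
J(b, x) = 96 (J(b, x) = -24 + 8*15 = -24 + 120 = 96)
l(X) = 228 (l(X) = 3 - 45*(-5) = 3 + 225 = 228)
q = 265 (q = 96 - 1*(-169) = 96 + 169 = 265)
l(p(5, 6)) + q = 228 + 265 = 493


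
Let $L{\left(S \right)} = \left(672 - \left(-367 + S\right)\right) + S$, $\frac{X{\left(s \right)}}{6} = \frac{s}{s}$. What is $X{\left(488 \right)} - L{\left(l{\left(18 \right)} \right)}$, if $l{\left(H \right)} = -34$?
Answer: $-1033$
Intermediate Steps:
$X{\left(s \right)} = 6$ ($X{\left(s \right)} = 6 \frac{s}{s} = 6 \cdot 1 = 6$)
$L{\left(S \right)} = 1039$ ($L{\left(S \right)} = \left(1039 - S\right) + S = 1039$)
$X{\left(488 \right)} - L{\left(l{\left(18 \right)} \right)} = 6 - 1039 = -1033$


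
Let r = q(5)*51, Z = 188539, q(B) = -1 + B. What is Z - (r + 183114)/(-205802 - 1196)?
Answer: 19513689620/103499 ≈ 1.8854e+5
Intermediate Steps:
r = 204 (r = (-1 + 5)*51 = 4*51 = 204)
Z - (r + 183114)/(-205802 - 1196) = 188539 - (204 + 183114)/(-205802 - 1196) = 188539 - 183318/(-206998) = 188539 - 183318*(-1)/206998 = 188539 - 1*(-91659/103499) = 188539 + 91659/103499 = 19513689620/103499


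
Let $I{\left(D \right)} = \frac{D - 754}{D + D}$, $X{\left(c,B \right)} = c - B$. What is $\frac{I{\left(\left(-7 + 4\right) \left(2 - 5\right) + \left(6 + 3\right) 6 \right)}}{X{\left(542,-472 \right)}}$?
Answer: $- \frac{691}{127764} \approx -0.0054084$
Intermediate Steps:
$I{\left(D \right)} = \frac{-754 + D}{2 D}$
$\frac{I{\left(\left(-7 + 4\right) \left(2 - 5\right) + \left(6 + 3\right) 6 \right)}}{X{\left(542,-472 \right)}} = \frac{\frac{1}{2} \frac{1}{\left(-7 + 4\right) \left(2 - 5\right) + \left(6 + 3\right) 6} \left(-754 + \left(\left(-7 + 4\right) \left(2 - 5\right) + \left(6 + 3\right) 6\right)\right)}{542 - -472} = \frac{\frac{1}{2} \frac{1}{\left(-3\right) \left(-3\right) + 9 \cdot 6} \left(-754 + \left(\left(-3\right) \left(-3\right) + 9 \cdot 6\right)\right)}{542 + 472} = \frac{\frac{1}{2} \frac{1}{9 + 54} \left(-754 + \left(9 + 54\right)\right)}{1014} = \frac{-754 + 63}{2 \cdot 63} \cdot \frac{1}{1014} = \frac{1}{2} \cdot \frac{1}{63} \left(-691\right) \frac{1}{1014} = \left(- \frac{691}{126}\right) \frac{1}{1014} = - \frac{691}{127764}$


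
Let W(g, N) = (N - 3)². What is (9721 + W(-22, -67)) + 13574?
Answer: 28195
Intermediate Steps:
W(g, N) = (-3 + N)²
(9721 + W(-22, -67)) + 13574 = (9721 + (-3 - 67)²) + 13574 = (9721 + (-70)²) + 13574 = (9721 + 4900) + 13574 = 14621 + 13574 = 28195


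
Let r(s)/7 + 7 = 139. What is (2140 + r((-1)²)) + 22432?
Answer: 25496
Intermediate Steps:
r(s) = 924 (r(s) = -49 + 7*139 = -49 + 973 = 924)
(2140 + r((-1)²)) + 22432 = (2140 + 924) + 22432 = 3064 + 22432 = 25496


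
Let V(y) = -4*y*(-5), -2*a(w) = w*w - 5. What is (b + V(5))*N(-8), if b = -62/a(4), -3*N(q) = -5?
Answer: 2040/11 ≈ 185.45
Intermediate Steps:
N(q) = 5/3 (N(q) = -⅓*(-5) = 5/3)
a(w) = 5/2 - w²/2 (a(w) = -(w*w - 5)/2 = -(w² - 5)/2 = -(-5 + w²)/2 = 5/2 - w²/2)
V(y) = 20*y
b = 124/11 (b = -62/(5/2 - ½*4²) = -62/(5/2 - ½*16) = -62/(5/2 - 8) = -62/(-11/2) = -62*(-2/11) = 124/11 ≈ 11.273)
(b + V(5))*N(-8) = (124/11 + 20*5)*(5/3) = (124/11 + 100)*(5/3) = (1224/11)*(5/3) = 2040/11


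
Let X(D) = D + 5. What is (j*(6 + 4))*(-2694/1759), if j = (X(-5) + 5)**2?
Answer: -673500/1759 ≈ -382.89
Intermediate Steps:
X(D) = 5 + D
j = 25 (j = ((5 - 5) + 5)**2 = (0 + 5)**2 = 5**2 = 25)
(j*(6 + 4))*(-2694/1759) = (25*(6 + 4))*(-2694/1759) = (25*10)*(-2694*1/1759) = 250*(-2694/1759) = -673500/1759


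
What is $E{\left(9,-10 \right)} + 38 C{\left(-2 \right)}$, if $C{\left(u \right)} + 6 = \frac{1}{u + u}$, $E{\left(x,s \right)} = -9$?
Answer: $- \frac{493}{2} \approx -246.5$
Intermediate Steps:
$C{\left(u \right)} = -6 + \frac{1}{2 u}$ ($C{\left(u \right)} = -6 + \frac{1}{u + u} = -6 + \frac{1}{2 u}$)
$E{\left(9,-10 \right)} + 38 C{\left(-2 \right)} = -9 + 38 \left(-6 + \frac{1}{2 \left(-2\right)}\right) = -9 + 38 \left(-6 + \frac{1}{2} \left(- \frac{1}{2}\right)\right) = -9 + 38 \left(-6 - \frac{1}{4}\right) = -9 + 38 \left(- \frac{25}{4}\right) = -9 - \frac{475}{2} = - \frac{493}{2}$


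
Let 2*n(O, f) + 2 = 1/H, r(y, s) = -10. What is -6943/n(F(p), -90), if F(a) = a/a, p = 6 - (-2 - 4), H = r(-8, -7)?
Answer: 138860/21 ≈ 6612.4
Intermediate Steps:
H = -10
p = 12 (p = 6 - 1*(-6) = 6 + 6 = 12)
F(a) = 1
n(O, f) = -21/20 (n(O, f) = -1 + (½)/(-10) = -1 + (½)*(-⅒) = -1 - 1/20 = -21/20)
-6943/n(F(p), -90) = -6943/(-21/20) = -6943*(-20/21) = 138860/21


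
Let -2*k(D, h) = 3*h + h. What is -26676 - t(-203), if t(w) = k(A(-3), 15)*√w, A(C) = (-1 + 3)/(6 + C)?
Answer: -26676 + 30*I*√203 ≈ -26676.0 + 427.43*I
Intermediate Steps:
A(C) = 2/(6 + C)
k(D, h) = -2*h (k(D, h) = -(3*h + h)/2 = -2*h)
t(w) = -30*√w (t(w) = (-2*15)*√w = -30*√w)
-26676 - t(-203) = -26676 - (-30)*√(-203) = -26676 - (-30)*I*√203 = -26676 + 30*I*√203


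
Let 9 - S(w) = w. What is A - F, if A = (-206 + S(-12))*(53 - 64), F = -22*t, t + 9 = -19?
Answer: 1419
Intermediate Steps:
t = -28 (t = -9 - 19 = -28)
S(w) = 9 - w
F = 616 (F = -22*(-28) = 616)
A = 2035 (A = (-206 + (9 - 1*(-12)))*(53 - 64) = (-206 + (9 + 12))*(-11) = (-206 + 21)*(-11) = -185*(-11) = 2035)
A - F = 2035 - 1*616 = 2035 - 616 = 1419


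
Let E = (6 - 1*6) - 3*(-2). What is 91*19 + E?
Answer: 1735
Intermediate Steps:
E = 6 (E = (6 - 6) + 6 = 0 + 6 = 6)
91*19 + E = 91*19 + 6 = 1729 + 6 = 1735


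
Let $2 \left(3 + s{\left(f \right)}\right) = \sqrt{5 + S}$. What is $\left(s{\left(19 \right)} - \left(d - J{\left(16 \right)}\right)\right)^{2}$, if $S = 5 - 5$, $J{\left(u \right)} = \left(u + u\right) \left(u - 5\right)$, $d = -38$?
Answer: $\frac{\left(774 + \sqrt{5}\right)^{2}}{4} \approx 1.5064 \cdot 10^{5}$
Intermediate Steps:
$J{\left(u \right)} = 2 u \left(-5 + u\right)$
$S = 0$
$s{\left(f \right)} = -3 + \frac{\sqrt{5}}{2}$ ($s{\left(f \right)} = -3 + \frac{\sqrt{5 + 0}}{2} = -3 + \frac{\sqrt{5}}{2}$)
$\left(s{\left(19 \right)} - \left(d - J{\left(16 \right)}\right)\right)^{2} = \left(\left(-3 + \frac{\sqrt{5}}{2}\right) - \left(-38 - 32 \left(-5 + 16\right)\right)\right)^{2} = \left(\left(-3 + \frac{\sqrt{5}}{2}\right) + \left(2 \cdot 16 \cdot 11 + 38\right)\right)^{2} = \left(\left(-3 + \frac{\sqrt{5}}{2}\right) + \left(352 + 38\right)\right)^{2} = \left(\left(-3 + \frac{\sqrt{5}}{2}\right) + 390\right)^{2} = \left(387 + \frac{\sqrt{5}}{2}\right)^{2}$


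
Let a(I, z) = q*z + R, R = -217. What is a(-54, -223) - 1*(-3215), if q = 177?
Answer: -36473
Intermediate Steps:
a(I, z) = -217 + 177*z (a(I, z) = 177*z - 217 = -217 + 177*z)
a(-54, -223) - 1*(-3215) = (-217 + 177*(-223)) - 1*(-3215) = (-217 - 39471) + 3215 = -39688 + 3215 = -36473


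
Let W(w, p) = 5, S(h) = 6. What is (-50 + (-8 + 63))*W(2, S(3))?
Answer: 25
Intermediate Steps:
(-50 + (-8 + 63))*W(2, S(3)) = (-50 + (-8 + 63))*5 = (-50 + 55)*5 = 5*5 = 25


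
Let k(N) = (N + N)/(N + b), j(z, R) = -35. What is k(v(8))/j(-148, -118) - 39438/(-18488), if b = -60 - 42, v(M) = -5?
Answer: 14751043/6923756 ≈ 2.1305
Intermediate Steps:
b = -102
k(N) = 2*N/(-102 + N) (k(N) = (N + N)/(N - 102) = (2*N)/(-102 + N) = 2*N/(-102 + N))
k(v(8))/j(-148, -118) - 39438/(-18488) = (2*(-5)/(-102 - 5))/(-35) - 39438/(-18488) = (2*(-5)/(-107))*(-1/35) - 39438*(-1/18488) = (2*(-5)*(-1/107))*(-1/35) + 19719/9244 = (10/107)*(-1/35) + 19719/9244 = -2/749 + 19719/9244 = 14751043/6923756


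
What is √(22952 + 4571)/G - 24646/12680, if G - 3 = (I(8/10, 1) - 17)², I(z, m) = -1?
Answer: -12323/6340 + √27523/327 ≈ -1.4363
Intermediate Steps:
G = 327 (G = 3 + (-1 - 17)² = 3 + (-18)² = 3 + 324 = 327)
√(22952 + 4571)/G - 24646/12680 = √(22952 + 4571)/327 - 24646/12680 = √27523*(1/327) - 24646*1/12680 = √27523/327 - 12323/6340 = -12323/6340 + √27523/327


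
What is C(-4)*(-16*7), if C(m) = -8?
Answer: 896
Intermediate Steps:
C(-4)*(-16*7) = -(-128)*7 = -8*(-112) = 896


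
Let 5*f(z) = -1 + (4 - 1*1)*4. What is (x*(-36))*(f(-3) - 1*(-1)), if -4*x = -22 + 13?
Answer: -1296/5 ≈ -259.20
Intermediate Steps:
x = 9/4 (x = -(-22 + 13)/4 = -¼*(-9) = 9/4 ≈ 2.2500)
f(z) = 11/5 (f(z) = (-1 + (4 - 1*1)*4)/5 = (-1 + (4 - 1)*4)/5 = (-1 + 3*4)/5 = (-1 + 12)/5 = (⅕)*11 = 11/5)
(x*(-36))*(f(-3) - 1*(-1)) = ((9/4)*(-36))*(11/5 - 1*(-1)) = -81*(11/5 + 1) = -81*16/5 = -1296/5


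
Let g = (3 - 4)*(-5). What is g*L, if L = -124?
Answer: -620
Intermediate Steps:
g = 5 (g = -1*(-5) = 5)
g*L = 5*(-124) = -620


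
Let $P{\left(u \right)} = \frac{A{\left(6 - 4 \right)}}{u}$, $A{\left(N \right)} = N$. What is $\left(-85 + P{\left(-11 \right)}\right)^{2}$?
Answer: $\frac{877969}{121} \approx 7255.9$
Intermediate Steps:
$P{\left(u \right)} = \frac{2}{u}$ ($P{\left(u \right)} = \frac{6 - 4}{u} = \frac{2}{u}$)
$\left(-85 + P{\left(-11 \right)}\right)^{2} = \left(-85 + \frac{2}{-11}\right)^{2} = \left(-85 + 2 \left(- \frac{1}{11}\right)\right)^{2} = \left(-85 - \frac{2}{11}\right)^{2} = \left(- \frac{937}{11}\right)^{2} = \frac{877969}{121}$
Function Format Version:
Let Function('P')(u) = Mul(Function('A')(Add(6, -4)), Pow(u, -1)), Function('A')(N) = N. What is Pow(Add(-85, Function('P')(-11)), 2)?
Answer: Rational(877969, 121) ≈ 7255.9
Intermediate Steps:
Function('P')(u) = Mul(2, Pow(u, -1)) (Function('P')(u) = Mul(Add(6, -4), Pow(u, -1)) = Mul(2, Pow(u, -1)))
Pow(Add(-85, Function('P')(-11)), 2) = Pow(Add(-85, Mul(2, Pow(-11, -1))), 2) = Pow(Add(-85, Mul(2, Rational(-1, 11))), 2) = Pow(Add(-85, Rational(-2, 11)), 2) = Pow(Rational(-937, 11), 2) = Rational(877969, 121)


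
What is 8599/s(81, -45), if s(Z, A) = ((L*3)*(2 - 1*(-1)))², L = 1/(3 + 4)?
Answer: 421351/81 ≈ 5201.9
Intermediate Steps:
L = ⅐ (L = 1/7 = ⅐ ≈ 0.14286)
s(Z, A) = 81/49 (s(Z, A) = (((⅐)*3)*(2 - 1*(-1)))² = (3*(2 + 1)/7)² = ((3/7)*3)² = (9/7)² = 81/49)
8599/s(81, -45) = 8599/(81/49) = 8599*(49/81) = 421351/81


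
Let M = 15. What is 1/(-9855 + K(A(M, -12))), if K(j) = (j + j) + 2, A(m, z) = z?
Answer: -1/9877 ≈ -0.00010125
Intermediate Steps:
K(j) = 2 + 2*j (K(j) = 2*j + 2 = 2 + 2*j)
1/(-9855 + K(A(M, -12))) = 1/(-9855 + (2 + 2*(-12))) = 1/(-9855 + (2 - 24)) = 1/(-9855 - 22) = 1/(-9877) = -1/9877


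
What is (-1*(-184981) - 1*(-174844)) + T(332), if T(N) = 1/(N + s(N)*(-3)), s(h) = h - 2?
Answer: 236764849/658 ≈ 3.5983e+5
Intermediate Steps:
s(h) = -2 + h
T(N) = 1/(6 - 2*N) (T(N) = 1/(N + (-2 + N)*(-3)) = 1/(N + (6 - 3*N)) = 1/(6 - 2*N))
(-1*(-184981) - 1*(-174844)) + T(332) = (-1*(-184981) - 1*(-174844)) + 1/(2*(3 - 1*332)) = (184981 + 174844) + 1/(2*(3 - 332)) = 359825 + (½)/(-329) = 359825 + (½)*(-1/329) = 359825 - 1/658 = 236764849/658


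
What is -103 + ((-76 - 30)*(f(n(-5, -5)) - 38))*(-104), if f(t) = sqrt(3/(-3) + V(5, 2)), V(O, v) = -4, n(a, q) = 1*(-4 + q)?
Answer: -419015 + 11024*I*sqrt(5) ≈ -4.1902e+5 + 24650.0*I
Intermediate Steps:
n(a, q) = -4 + q
f(t) = I*sqrt(5) (f(t) = sqrt(3/(-3) - 4) = sqrt(3*(-1/3) - 4) = sqrt(-1 - 4) = sqrt(-5) = I*sqrt(5))
-103 + ((-76 - 30)*(f(n(-5, -5)) - 38))*(-104) = -103 + ((-76 - 30)*(I*sqrt(5) - 38))*(-104) = -103 - 106*(-38 + I*sqrt(5))*(-104) = -103 + (4028 - 106*I*sqrt(5))*(-104) = -103 + (-418912 + 11024*I*sqrt(5)) = -419015 + 11024*I*sqrt(5)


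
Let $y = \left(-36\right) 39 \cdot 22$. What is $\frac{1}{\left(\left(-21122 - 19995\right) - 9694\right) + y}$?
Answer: $- \frac{1}{81699} \approx -1.224 \cdot 10^{-5}$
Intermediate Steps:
$y = -30888$ ($y = \left(-1404\right) 22 = -30888$)
$\frac{1}{\left(\left(-21122 - 19995\right) - 9694\right) + y} = \frac{1}{\left(\left(-21122 - 19995\right) - 9694\right) - 30888} = \frac{1}{\left(-41117 - 9694\right) - 30888} = \frac{1}{-50811 - 30888} = \frac{1}{-81699} = - \frac{1}{81699}$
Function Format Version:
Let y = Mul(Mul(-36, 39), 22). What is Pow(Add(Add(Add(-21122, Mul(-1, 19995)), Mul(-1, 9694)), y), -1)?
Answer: Rational(-1, 81699) ≈ -1.2240e-5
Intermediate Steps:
y = -30888 (y = Mul(-1404, 22) = -30888)
Pow(Add(Add(Add(-21122, Mul(-1, 19995)), Mul(-1, 9694)), y), -1) = Pow(Add(Add(Add(-21122, Mul(-1, 19995)), Mul(-1, 9694)), -30888), -1) = Pow(Add(Add(Add(-21122, -19995), -9694), -30888), -1) = Pow(Add(Add(-41117, -9694), -30888), -1) = Pow(Add(-50811, -30888), -1) = Pow(-81699, -1) = Rational(-1, 81699)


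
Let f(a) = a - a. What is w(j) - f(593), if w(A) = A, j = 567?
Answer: 567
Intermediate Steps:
f(a) = 0
w(j) - f(593) = 567 - 1*0 = 567 + 0 = 567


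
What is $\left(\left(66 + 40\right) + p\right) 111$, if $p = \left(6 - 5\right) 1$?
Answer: $11877$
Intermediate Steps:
$p = 1$ ($p = 1 \cdot 1 = 1$)
$\left(\left(66 + 40\right) + p\right) 111 = \left(\left(66 + 40\right) + 1\right) 111 = \left(106 + 1\right) 111 = 107 \cdot 111 = 11877$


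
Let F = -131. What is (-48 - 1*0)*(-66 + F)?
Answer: 9456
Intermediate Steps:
(-48 - 1*0)*(-66 + F) = (-48 - 1*0)*(-66 - 131) = (-48 + 0)*(-197) = -48*(-197) = 9456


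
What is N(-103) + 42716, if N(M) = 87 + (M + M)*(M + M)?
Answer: 85239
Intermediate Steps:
N(M) = 87 + 4*M² (N(M) = 87 + (2*M)*(2*M) = 87 + 4*M²)
N(-103) + 42716 = (87 + 4*(-103)²) + 42716 = (87 + 4*10609) + 42716 = (87 + 42436) + 42716 = 42523 + 42716 = 85239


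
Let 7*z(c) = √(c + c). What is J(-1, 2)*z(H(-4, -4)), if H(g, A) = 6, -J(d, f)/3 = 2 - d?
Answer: -18*√3/7 ≈ -4.4538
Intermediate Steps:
J(d, f) = -6 + 3*d (J(d, f) = -3*(2 - d) = -6 + 3*d)
z(c) = √2*√c/7 (z(c) = √(c + c)/7 = √(2*c)/7 = (√2*√c)/7 = √2*√c/7)
J(-1, 2)*z(H(-4, -4)) = (-6 + 3*(-1))*(√2*√6/7) = (-6 - 3)*(2*√3/7) = -18*√3/7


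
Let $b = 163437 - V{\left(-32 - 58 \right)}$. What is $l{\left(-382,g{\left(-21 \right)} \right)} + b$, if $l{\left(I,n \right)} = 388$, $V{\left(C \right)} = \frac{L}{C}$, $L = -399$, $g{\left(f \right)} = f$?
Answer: $\frac{4914617}{30} \approx 1.6382 \cdot 10^{5}$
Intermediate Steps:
$V{\left(C \right)} = - \frac{399}{C}$
$b = \frac{4902977}{30}$ ($b = 163437 - - \frac{399}{-32 - 58} = 163437 - - \frac{399}{-90} = 163437 - \left(-399\right) \left(- \frac{1}{90}\right) = 163437 - \frac{133}{30} = \frac{4902977}{30} \approx 1.6343 \cdot 10^{5}$)
$l{\left(-382,g{\left(-21 \right)} \right)} + b = 388 + \frac{4902977}{30} = \frac{4914617}{30}$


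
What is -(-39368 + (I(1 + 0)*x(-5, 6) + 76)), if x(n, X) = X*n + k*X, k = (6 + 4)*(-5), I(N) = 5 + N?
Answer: 41272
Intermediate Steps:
k = -50 (k = 10*(-5) = -50)
x(n, X) = -50*X + X*n (x(n, X) = X*n - 50*X = -50*X + X*n)
-(-39368 + (I(1 + 0)*x(-5, 6) + 76)) = -(-39368 + ((5 + (1 + 0))*(6*(-50 - 5)) + 76)) = -(-39368 + ((5 + 1)*(6*(-55)) + 76)) = -(-39368 + (6*(-330) + 76)) = -(-39368 + (-1980 + 76)) = -(-39368 - 1904) = -1*(-41272) = 41272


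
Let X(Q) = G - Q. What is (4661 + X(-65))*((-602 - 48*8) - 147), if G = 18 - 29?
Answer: -5342095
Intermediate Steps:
G = -11
X(Q) = -11 - Q
(4661 + X(-65))*((-602 - 48*8) - 147) = (4661 + (-11 - 1*(-65)))*((-602 - 48*8) - 147) = (4661 + (-11 + 65))*((-602 - 1*384) - 147) = (4661 + 54)*((-602 - 384) - 147) = 4715*(-986 - 147) = 4715*(-1133) = -5342095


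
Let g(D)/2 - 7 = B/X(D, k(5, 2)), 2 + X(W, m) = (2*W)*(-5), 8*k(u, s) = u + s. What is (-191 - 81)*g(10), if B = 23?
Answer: -11056/3 ≈ -3685.3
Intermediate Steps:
k(u, s) = s/8 + u/8 (k(u, s) = (u + s)/8 = (s + u)/8 = s/8 + u/8)
X(W, m) = -2 - 10*W (X(W, m) = -2 + (2*W)*(-5) = -2 - 10*W)
g(D) = 14 + 46/(-2 - 10*D) (g(D) = 14 + 2*(23/(-2 - 10*D)) = 14 + 46/(-2 - 10*D))
(-191 - 81)*g(10) = (-191 - 81)*((-9 + 70*10)/(1 + 5*10)) = -272*(-9 + 700)/(1 + 50) = -272*691/51 = -11056/3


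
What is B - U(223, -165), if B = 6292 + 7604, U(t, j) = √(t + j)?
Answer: 13896 - √58 ≈ 13888.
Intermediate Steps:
U(t, j) = √(j + t)
B = 13896
B - U(223, -165) = 13896 - √(-165 + 223) = 13896 - √58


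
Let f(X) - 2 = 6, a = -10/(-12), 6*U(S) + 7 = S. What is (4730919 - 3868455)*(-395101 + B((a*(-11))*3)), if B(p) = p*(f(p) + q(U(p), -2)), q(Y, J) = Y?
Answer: -340813753824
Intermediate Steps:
U(S) = -7/6 + S/6
a = ⅚ (a = -10*(-1/12) = ⅚ ≈ 0.83333)
f(X) = 8 (f(X) = 2 + 6 = 8)
B(p) = p*(41/6 + p/6) (B(p) = p*(8 + (-7/6 + p/6)) = p*(41/6 + p/6))
(4730919 - 3868455)*(-395101 + B((a*(-11))*3)) = (4730919 - 3868455)*(-395101 + (((⅚)*(-11))*3)*(41 + ((⅚)*(-11))*3)/6) = 862464*(-395101 + (-55/6*3)*(41 - 55/6*3)/6) = 862464*(-395101 + (⅙)*(-55/2)*(41 - 55/2)) = 862464*(-395101 + (⅙)*(-55/2)*(27/2)) = 862464*(-395101 - 495/8) = 862464*(-3161303/8) = -340813753824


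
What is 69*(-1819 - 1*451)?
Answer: -156630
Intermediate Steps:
69*(-1819 - 1*451) = 69*(-1819 - 451) = 69*(-2270) = -156630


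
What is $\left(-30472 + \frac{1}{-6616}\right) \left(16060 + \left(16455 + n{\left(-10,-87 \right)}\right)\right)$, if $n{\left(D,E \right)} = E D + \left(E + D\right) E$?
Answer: $- \frac{1053979192684}{827} \approx -1.2745 \cdot 10^{9}$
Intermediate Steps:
$n{\left(D,E \right)} = D E + E \left(D + E\right)$ ($n{\left(D,E \right)} = D E + \left(D + E\right) E = D E + E \left(D + E\right)$)
$\left(-30472 + \frac{1}{-6616}\right) \left(16060 + \left(16455 + n{\left(-10,-87 \right)}\right)\right) = \left(-30472 + \frac{1}{-6616}\right) \left(16060 + \left(16455 - 87 \left(-87 + 2 \left(-10\right)\right)\right)\right) = \left(-30472 - \frac{1}{6616}\right) \left(16060 + \left(16455 - 87 \left(-87 - 20\right)\right)\right) = - \frac{201602753 \left(16060 + \left(16455 - -9309\right)\right)}{6616} = - \frac{201602753 \left(16060 + \left(16455 + 9309\right)\right)}{6616} = - \frac{201602753 \left(16060 + 25764\right)}{6616} = \left(- \frac{201602753}{6616}\right) 41824 = - \frac{1053979192684}{827}$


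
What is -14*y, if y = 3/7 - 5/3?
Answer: 52/3 ≈ 17.333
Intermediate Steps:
y = -26/21 (y = 3*(⅐) - 5*⅓ = 3/7 - 5/3 = -26/21 ≈ -1.2381)
-14*y = -14*(-26/21) = 52/3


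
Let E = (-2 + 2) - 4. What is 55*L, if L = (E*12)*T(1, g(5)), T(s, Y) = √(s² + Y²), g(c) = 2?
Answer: -2640*√5 ≈ -5903.2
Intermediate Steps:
T(s, Y) = √(Y² + s²)
E = -4 (E = 0 - 4 = -4)
L = -48*√5 (L = (-4*12)*√(2² + 1²) = -48*√(4 + 1) = -48*√5 ≈ -107.33)
55*L = 55*(-48*√5) = -2640*√5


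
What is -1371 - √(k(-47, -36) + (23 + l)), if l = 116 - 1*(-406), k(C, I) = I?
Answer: -1371 - √509 ≈ -1393.6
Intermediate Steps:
l = 522 (l = 116 + 406 = 522)
-1371 - √(k(-47, -36) + (23 + l)) = -1371 - √(-36 + (23 + 522)) = -1371 - √(-36 + 545) = -1371 - √509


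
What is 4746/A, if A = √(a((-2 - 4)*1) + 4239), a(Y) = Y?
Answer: 1582*√4233/1411 ≈ 72.946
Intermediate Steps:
A = √4233 (A = √((-2 - 4)*1 + 4239) = √(-6*1 + 4239) = √(-6 + 4239) = √4233 ≈ 65.062)
4746/A = 4746/(√4233) = 4746*(√4233/4233) = 1582*√4233/1411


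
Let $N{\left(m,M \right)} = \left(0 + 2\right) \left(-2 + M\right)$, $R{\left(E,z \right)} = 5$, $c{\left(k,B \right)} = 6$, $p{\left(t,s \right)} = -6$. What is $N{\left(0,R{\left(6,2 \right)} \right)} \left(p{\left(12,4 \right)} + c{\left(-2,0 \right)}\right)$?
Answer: $0$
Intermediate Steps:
$N{\left(m,M \right)} = -4 + 2 M$ ($N{\left(m,M \right)} = 2 \left(-2 + M\right) = -4 + 2 M$)
$N{\left(0,R{\left(6,2 \right)} \right)} \left(p{\left(12,4 \right)} + c{\left(-2,0 \right)}\right) = \left(-4 + 2 \cdot 5\right) \left(-6 + 6\right) = \left(-4 + 10\right) 0 = 6 \cdot 0 = 0$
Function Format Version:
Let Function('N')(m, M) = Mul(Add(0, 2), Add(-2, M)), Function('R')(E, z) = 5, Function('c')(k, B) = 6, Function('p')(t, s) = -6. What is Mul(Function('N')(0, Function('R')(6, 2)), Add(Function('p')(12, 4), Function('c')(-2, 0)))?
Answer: 0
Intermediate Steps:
Function('N')(m, M) = Add(-4, Mul(2, M)) (Function('N')(m, M) = Mul(2, Add(-2, M)) = Add(-4, Mul(2, M)))
Mul(Function('N')(0, Function('R')(6, 2)), Add(Function('p')(12, 4), Function('c')(-2, 0))) = Mul(Add(-4, Mul(2, 5)), Add(-6, 6)) = Mul(Add(-4, 10), 0) = Mul(6, 0) = 0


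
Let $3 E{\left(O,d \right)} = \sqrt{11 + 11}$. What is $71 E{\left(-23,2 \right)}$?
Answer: $\frac{71 \sqrt{22}}{3} \approx 111.01$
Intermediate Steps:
$E{\left(O,d \right)} = \frac{\sqrt{22}}{3}$ ($E{\left(O,d \right)} = \frac{\sqrt{11 + 11}}{3} = \frac{\sqrt{22}}{3}$)
$71 E{\left(-23,2 \right)} = 71 \frac{\sqrt{22}}{3} = \frac{71 \sqrt{22}}{3}$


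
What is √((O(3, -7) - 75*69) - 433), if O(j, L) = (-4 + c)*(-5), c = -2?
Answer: I*√5578 ≈ 74.686*I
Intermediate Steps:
O(j, L) = 30 (O(j, L) = (-4 - 2)*(-5) = -6*(-5) = 30)
√((O(3, -7) - 75*69) - 433) = √((30 - 75*69) - 433) = √((30 - 5175) - 433) = √(-5145 - 433) = √(-5578) = I*√5578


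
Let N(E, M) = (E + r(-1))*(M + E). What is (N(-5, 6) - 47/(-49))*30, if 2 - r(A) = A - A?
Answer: -3000/49 ≈ -61.224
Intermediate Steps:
r(A) = 2 (r(A) = 2 - (A - A) = 2 - 1*0 = 2 + 0 = 2)
N(E, M) = (2 + E)*(E + M) (N(E, M) = (E + 2)*(M + E) = (2 + E)*(E + M))
(N(-5, 6) - 47/(-49))*30 = (((-5)² + 2*(-5) + 2*6 - 5*6) - 47/(-49))*30 = ((25 - 10 + 12 - 30) - 47*(-1/49))*30 = (-3 + 47/49)*30 = -100/49*30 = -3000/49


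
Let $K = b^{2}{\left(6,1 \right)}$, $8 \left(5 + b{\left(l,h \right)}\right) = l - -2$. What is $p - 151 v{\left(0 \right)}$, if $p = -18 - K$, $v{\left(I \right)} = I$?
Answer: $-34$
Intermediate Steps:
$b{\left(l,h \right)} = - \frac{19}{4} + \frac{l}{8}$ ($b{\left(l,h \right)} = -5 + \frac{l - -2}{8} = -5 + \frac{l + 2}{8} = -5 + \frac{2 + l}{8} = -5 + \left(\frac{1}{4} + \frac{l}{8}\right) = - \frac{19}{4} + \frac{l}{8}$)
$K = 16$ ($K = \left(- \frac{19}{4} + \frac{1}{8} \cdot 6\right)^{2} = \left(- \frac{19}{4} + \frac{3}{4}\right)^{2} = \left(-4\right)^{2} = 16$)
$p = -34$ ($p = -18 - 16 = -34$)
$p - 151 v{\left(0 \right)} = -34 - 0 = -34 + 0 = -34$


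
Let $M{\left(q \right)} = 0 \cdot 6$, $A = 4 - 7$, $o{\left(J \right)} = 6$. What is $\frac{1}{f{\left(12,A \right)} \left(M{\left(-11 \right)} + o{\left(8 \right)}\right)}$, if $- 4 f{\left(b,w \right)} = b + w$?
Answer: $- \frac{2}{27} \approx -0.074074$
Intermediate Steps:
$A = -3$ ($A = 4 - 7 = -3$)
$M{\left(q \right)} = 0$
$f{\left(b,w \right)} = - \frac{b}{4} - \frac{w}{4}$ ($f{\left(b,w \right)} = - \frac{b + w}{4} = - \frac{b}{4} - \frac{w}{4}$)
$\frac{1}{f{\left(12,A \right)} \left(M{\left(-11 \right)} + o{\left(8 \right)}\right)} = \frac{1}{\left(\left(- \frac{1}{4}\right) 12 - - \frac{3}{4}\right) \left(0 + 6\right)} = \frac{1}{\left(-3 + \frac{3}{4}\right) 6} = \frac{1}{\left(- \frac{9}{4}\right) 6} = \frac{1}{- \frac{27}{2}} = - \frac{2}{27}$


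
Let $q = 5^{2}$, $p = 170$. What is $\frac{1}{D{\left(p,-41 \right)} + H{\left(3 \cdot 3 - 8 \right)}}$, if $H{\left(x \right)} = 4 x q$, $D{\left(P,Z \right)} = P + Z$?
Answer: $\frac{1}{229} \approx 0.0043668$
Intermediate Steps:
$q = 25$
$H{\left(x \right)} = 100 x$ ($H{\left(x \right)} = 4 x 25 = 100 x$)
$\frac{1}{D{\left(p,-41 \right)} + H{\left(3 \cdot 3 - 8 \right)}} = \frac{1}{\left(170 - 41\right) + 100 \left(3 \cdot 3 - 8\right)} = \frac{1}{129 + 100 \left(9 - 8\right)} = \frac{1}{129 + 100 \cdot 1} = \frac{1}{129 + 100} = \frac{1}{229}$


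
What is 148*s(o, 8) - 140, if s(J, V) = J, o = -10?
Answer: -1620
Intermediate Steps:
148*s(o, 8) - 140 = 148*(-10) - 140 = -1480 - 140 = -1620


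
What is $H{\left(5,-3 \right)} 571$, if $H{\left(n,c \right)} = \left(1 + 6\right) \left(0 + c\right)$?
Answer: $-11991$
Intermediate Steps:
$H{\left(n,c \right)} = 7 c$
$H{\left(5,-3 \right)} 571 = 7 \left(-3\right) 571 = \left(-21\right) 571 = -11991$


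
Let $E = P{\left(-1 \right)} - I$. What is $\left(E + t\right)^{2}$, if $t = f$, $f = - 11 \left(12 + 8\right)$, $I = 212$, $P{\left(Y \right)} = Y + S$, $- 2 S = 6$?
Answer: $190096$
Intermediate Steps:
$S = -3$ ($S = \left(- \frac{1}{2}\right) 6 = -3$)
$P{\left(Y \right)} = -3 + Y$ ($P{\left(Y \right)} = Y - 3 = -3 + Y$)
$f = -220$ ($f = \left(-11\right) 20 = -220$)
$t = -220$
$E = -216$ ($E = \left(-3 - 1\right) - 212 = -4 - 212 = -216$)
$\left(E + t\right)^{2} = \left(-216 - 220\right)^{2} = \left(-436\right)^{2} = 190096$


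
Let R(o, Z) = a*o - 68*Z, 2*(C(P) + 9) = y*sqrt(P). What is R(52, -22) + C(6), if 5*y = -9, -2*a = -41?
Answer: 2553 - 9*sqrt(6)/10 ≈ 2550.8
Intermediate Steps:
a = 41/2 (a = -1/2*(-41) = 41/2 ≈ 20.500)
y = -9/5 (y = (1/5)*(-9) = -9/5 ≈ -1.8000)
C(P) = -9 - 9*sqrt(P)/10 (C(P) = -9 + (-9*sqrt(P)/5)/2 = -9 - 9*sqrt(P)/10)
R(o, Z) = -68*Z + 41*o/2 (R(o, Z) = 41*o/2 - 68*Z = -68*Z + 41*o/2)
R(52, -22) + C(6) = (-68*(-22) + (41/2)*52) + (-9 - 9*sqrt(6)/10) = (1496 + 1066) + (-9 - 9*sqrt(6)/10) = 2562 + (-9 - 9*sqrt(6)/10) = 2553 - 9*sqrt(6)/10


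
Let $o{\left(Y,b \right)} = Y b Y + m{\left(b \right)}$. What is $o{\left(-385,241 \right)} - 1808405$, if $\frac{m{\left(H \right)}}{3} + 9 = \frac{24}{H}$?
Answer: $\frac{8173224185}{241} \approx 3.3914 \cdot 10^{7}$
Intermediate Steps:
$m{\left(H \right)} = -27 + \frac{72}{H}$ ($m{\left(H \right)} = -27 + 3 \frac{24}{H} = -27 + \frac{72}{H}$)
$o{\left(Y,b \right)} = -27 + \frac{72}{b} + b Y^{2}$ ($o{\left(Y,b \right)} = Y b Y - \left(27 - \frac{72}{b}\right) = b Y^{2} - \left(27 - \frac{72}{b}\right) = -27 + \frac{72}{b} + b Y^{2}$)
$o{\left(-385,241 \right)} - 1808405 = \left(-27 + \frac{72}{241} + 241 \left(-385\right)^{2}\right) - 1808405 = \left(-27 + 72 \cdot \frac{1}{241} + 241 \cdot 148225\right) - 1808405 = \left(-27 + \frac{72}{241} + 35722225\right) - 1808405 = \frac{8609049790}{241} - 1808405 = \frac{8173224185}{241}$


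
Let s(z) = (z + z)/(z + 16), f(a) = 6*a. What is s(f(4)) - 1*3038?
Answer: -15184/5 ≈ -3036.8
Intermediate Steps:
s(z) = 2*z/(16 + z) (s(z) = (2*z)/(16 + z) = 2*z/(16 + z))
s(f(4)) - 1*3038 = 2*(6*4)/(16 + 6*4) - 1*3038 = 2*24/(16 + 24) - 3038 = 2*24/40 - 3038 = 2*24*(1/40) - 3038 = 6/5 - 3038 = -15184/5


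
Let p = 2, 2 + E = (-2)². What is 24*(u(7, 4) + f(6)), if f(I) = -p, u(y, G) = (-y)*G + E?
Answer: -672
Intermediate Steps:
E = 2 (E = -2 + (-2)² = -2 + 4 = 2)
u(y, G) = 2 - G*y (u(y, G) = (-y)*G + 2 = -G*y + 2 = 2 - G*y)
f(I) = -2 (f(I) = -1*2 = -2)
24*(u(7, 4) + f(6)) = 24*((2 - 1*4*7) - 2) = 24*((2 - 28) - 2) = 24*(-26 - 2) = 24*(-28) = -672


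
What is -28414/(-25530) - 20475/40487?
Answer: 313835434/516816555 ≈ 0.60725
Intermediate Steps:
-28414/(-25530) - 20475/40487 = -28414*(-1/25530) - 20475*1/40487 = 14207/12765 - 20475/40487 = 313835434/516816555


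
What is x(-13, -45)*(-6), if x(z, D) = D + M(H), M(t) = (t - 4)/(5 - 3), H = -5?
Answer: 297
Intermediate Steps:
M(t) = -2 + t/2 (M(t) = (-4 + t)/2 = (-4 + t)*(½) = -2 + t/2)
x(z, D) = -9/2 + D (x(z, D) = D + (-2 + (½)*(-5)) = D + (-2 - 5/2) = D - 9/2 = -9/2 + D)
x(-13, -45)*(-6) = (-9/2 - 45)*(-6) = -99/2*(-6) = 297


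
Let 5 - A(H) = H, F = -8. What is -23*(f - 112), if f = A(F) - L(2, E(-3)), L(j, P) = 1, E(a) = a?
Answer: 2300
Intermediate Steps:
A(H) = 5 - H
f = 12 (f = (5 - 1*(-8)) - 1*1 = (5 + 8) - 1 = 13 - 1 = 12)
-23*(f - 112) = -23*(12 - 112) = -23*(-100) = 2300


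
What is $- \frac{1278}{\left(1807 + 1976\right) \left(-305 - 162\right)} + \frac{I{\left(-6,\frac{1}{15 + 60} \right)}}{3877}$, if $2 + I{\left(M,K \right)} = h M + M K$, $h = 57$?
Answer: $- \frac{5024315924}{57077872475} \approx -0.088026$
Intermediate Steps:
$I{\left(M,K \right)} = -2 + 57 M + K M$ ($I{\left(M,K \right)} = -2 + \left(57 M + M K\right) = -2 + \left(57 M + K M\right) = -2 + 57 M + K M$)
$- \frac{1278}{\left(1807 + 1976\right) \left(-305 - 162\right)} + \frac{I{\left(-6,\frac{1}{15 + 60} \right)}}{3877} = - \frac{1278}{\left(1807 + 1976\right) \left(-305 - 162\right)} + \frac{-2 + 57 \left(-6\right) + \frac{1}{15 + 60} \left(-6\right)}{3877} = - \frac{1278}{3783 \left(-467\right)} + \left(-2 - 342 + \frac{1}{75} \left(-6\right)\right) \frac{1}{3877} = - \frac{1278}{-1766661} + \left(-2 - 342 + \frac{1}{75} \left(-6\right)\right) \frac{1}{3877} = \left(-1278\right) \left(- \frac{1}{1766661}\right) + \left(-2 - 342 - \frac{2}{25}\right) \frac{1}{3877} = \frac{426}{588887} - \frac{8602}{96925} = - \frac{5024315924}{57077872475}$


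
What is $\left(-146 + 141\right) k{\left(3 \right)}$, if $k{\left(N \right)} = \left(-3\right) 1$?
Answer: $15$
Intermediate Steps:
$k{\left(N \right)} = -3$
$\left(-146 + 141\right) k{\left(3 \right)} = \left(-146 + 141\right) \left(-3\right) = \left(-5\right) \left(-3\right) = 15$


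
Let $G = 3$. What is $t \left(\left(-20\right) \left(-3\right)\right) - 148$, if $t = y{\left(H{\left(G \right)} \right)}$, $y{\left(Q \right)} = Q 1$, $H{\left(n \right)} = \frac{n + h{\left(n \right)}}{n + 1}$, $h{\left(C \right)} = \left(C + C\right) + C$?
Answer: $32$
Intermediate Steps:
$h{\left(C \right)} = 3 C$ ($h{\left(C \right)} = 2 C + C = 3 C$)
$H{\left(n \right)} = \frac{4 n}{1 + n}$ ($H{\left(n \right)} = \frac{n + 3 n}{n + 1} = \frac{4 n}{1 + n}$)
$y{\left(Q \right)} = Q$
$t = 3$ ($t = 4 \cdot 3 \frac{1}{1 + 3} = 4 \cdot 3 \cdot \frac{1}{4} = 3$)
$t \left(\left(-20\right) \left(-3\right)\right) - 148 = 3 \left(\left(-20\right) \left(-3\right)\right) - 148 = 3 \cdot 60 - 148 = 180 - 148 = 32$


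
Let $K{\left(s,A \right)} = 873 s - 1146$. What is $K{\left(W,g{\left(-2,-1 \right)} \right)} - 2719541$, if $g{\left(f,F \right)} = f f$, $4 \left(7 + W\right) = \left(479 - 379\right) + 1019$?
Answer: $- \frac{9930305}{4} \approx -2.4826 \cdot 10^{6}$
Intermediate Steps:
$W = \frac{1091}{4}$ ($W = -7 + \frac{\left(479 - 379\right) + 1019}{4} = -7 + \frac{100 + 1019}{4} = -7 + \frac{1}{4} \cdot 1119 = -7 + \frac{1119}{4} = \frac{1091}{4} \approx 272.75$)
$g{\left(f,F \right)} = f^{2}$
$K{\left(s,A \right)} = -1146 + 873 s$
$K{\left(W,g{\left(-2,-1 \right)} \right)} - 2719541 = \left(-1146 + 873 \cdot \frac{1091}{4}\right) - 2719541 = \left(-1146 + \frac{952443}{4}\right) - 2719541 = \frac{947859}{4} - 2719541 = - \frac{9930305}{4}$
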